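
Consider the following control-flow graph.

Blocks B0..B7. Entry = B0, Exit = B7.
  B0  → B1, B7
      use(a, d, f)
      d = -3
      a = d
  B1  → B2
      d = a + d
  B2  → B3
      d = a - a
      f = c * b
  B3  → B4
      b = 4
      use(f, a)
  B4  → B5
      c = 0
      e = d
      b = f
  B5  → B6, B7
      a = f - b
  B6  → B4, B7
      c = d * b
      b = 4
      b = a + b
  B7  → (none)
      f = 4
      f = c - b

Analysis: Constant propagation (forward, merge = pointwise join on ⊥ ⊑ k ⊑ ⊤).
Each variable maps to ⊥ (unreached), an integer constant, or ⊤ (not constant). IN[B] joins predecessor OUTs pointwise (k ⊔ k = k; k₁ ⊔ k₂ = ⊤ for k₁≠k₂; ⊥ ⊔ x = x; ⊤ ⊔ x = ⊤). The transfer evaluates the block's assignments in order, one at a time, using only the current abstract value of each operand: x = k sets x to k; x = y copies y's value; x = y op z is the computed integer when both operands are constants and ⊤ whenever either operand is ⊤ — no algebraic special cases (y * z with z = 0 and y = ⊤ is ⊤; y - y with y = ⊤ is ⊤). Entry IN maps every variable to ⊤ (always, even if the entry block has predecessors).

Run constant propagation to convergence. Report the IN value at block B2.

Converged values:
  B0:   IN=(all ⊤)   OUT={a:-3, d:-3; rest ⊤}
  B1:   IN={a:-3, d:-3; rest ⊤}   OUT={a:-3, d:-6; rest ⊤}
  B2:   IN={a:-3, d:-6; rest ⊤}   OUT={a:-3, d:0; rest ⊤}
  B3:   IN={a:-3, d:0; rest ⊤}   OUT={a:-3, b:4, d:0; rest ⊤}
  B4:   IN={d:0; rest ⊤}   OUT={c:0, d:0, e:0; rest ⊤}
  B5:   IN={c:0, d:0, e:0; rest ⊤}   OUT={c:0, d:0, e:0; rest ⊤}
  B6:   IN={c:0, d:0, e:0; rest ⊤}   OUT={d:0, e:0; rest ⊤}
  B7:   IN=(all ⊤)   OUT=(all ⊤)

Merge at B2: IN[B2] = OUT[B1] = {a: -3, b: ⊤, c: ⊤, d: -6, e: ⊤, f: ⊤}

Answer: {a: -3, b: ⊤, c: ⊤, d: -6, e: ⊤, f: ⊤}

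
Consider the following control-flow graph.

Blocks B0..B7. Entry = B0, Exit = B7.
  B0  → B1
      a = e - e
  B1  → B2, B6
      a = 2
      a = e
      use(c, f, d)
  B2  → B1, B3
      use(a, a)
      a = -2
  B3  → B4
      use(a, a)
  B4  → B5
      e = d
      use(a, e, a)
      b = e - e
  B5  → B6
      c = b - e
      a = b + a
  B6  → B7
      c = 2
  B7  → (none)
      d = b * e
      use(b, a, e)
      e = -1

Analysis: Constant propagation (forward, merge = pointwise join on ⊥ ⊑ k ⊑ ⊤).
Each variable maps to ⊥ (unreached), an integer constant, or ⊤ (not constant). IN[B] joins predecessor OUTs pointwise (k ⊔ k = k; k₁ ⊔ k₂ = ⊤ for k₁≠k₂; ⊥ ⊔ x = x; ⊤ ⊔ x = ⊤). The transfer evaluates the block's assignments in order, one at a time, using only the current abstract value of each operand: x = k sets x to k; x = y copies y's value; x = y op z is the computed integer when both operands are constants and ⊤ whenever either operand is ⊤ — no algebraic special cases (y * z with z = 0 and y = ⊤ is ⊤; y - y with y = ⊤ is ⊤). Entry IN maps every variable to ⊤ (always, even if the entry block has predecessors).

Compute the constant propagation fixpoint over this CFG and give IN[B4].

Per-block solution:
  B0:  IN=(all ⊤)  OUT=(all ⊤)
  B1:  IN=(all ⊤)  OUT=(all ⊤)
  B2:  IN=(all ⊤)  OUT={a:-2; rest ⊤}
  B3:  IN={a:-2; rest ⊤}  OUT={a:-2; rest ⊤}
  B4:  IN={a:-2; rest ⊤}  OUT={a:-2; rest ⊤}
  B5:  IN={a:-2; rest ⊤}  OUT=(all ⊤)
  B6:  IN=(all ⊤)  OUT={c:2; rest ⊤}
  B7:  IN={c:2; rest ⊤}  OUT={c:2, e:-1; rest ⊤}

Merge at B4: IN[B4] = OUT[B3] = {a: -2, b: ⊤, c: ⊤, d: ⊤, e: ⊤, f: ⊤}

Answer: {a: -2, b: ⊤, c: ⊤, d: ⊤, e: ⊤, f: ⊤}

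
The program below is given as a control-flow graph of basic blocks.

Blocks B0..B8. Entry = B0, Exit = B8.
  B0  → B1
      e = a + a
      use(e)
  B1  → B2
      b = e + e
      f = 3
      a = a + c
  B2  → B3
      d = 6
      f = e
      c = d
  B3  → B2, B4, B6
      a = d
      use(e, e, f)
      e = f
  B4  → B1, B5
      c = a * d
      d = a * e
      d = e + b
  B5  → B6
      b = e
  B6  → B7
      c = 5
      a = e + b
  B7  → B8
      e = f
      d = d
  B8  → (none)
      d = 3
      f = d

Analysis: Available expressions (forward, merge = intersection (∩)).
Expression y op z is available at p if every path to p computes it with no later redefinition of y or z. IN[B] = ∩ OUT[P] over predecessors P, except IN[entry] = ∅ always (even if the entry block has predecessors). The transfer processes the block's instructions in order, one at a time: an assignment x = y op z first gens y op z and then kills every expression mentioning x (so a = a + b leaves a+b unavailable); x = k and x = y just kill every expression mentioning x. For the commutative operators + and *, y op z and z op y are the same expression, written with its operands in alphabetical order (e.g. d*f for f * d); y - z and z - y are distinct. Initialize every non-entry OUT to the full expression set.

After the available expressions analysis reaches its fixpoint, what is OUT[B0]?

Fixpoint table:
  B0:  IN={}  OUT={a+a}
  B1:  IN={}  OUT={e+e}
  B2:  IN={}  OUT={}
  B3:  IN={}  OUT={}
  B4:  IN={}  OUT={a*e, b+e}
  B5:  IN={a*e, b+e}  OUT={a*e}
  B6:  IN={}  OUT={b+e}
  B7:  IN={b+e}  OUT={}
  B8:  IN={}  OUT={}

B0 is the boundary node: IN[B0] = {}
Applying B0's transfer function to that IN value gives OUT[B0] (row B0 above).

Answer: {a+a}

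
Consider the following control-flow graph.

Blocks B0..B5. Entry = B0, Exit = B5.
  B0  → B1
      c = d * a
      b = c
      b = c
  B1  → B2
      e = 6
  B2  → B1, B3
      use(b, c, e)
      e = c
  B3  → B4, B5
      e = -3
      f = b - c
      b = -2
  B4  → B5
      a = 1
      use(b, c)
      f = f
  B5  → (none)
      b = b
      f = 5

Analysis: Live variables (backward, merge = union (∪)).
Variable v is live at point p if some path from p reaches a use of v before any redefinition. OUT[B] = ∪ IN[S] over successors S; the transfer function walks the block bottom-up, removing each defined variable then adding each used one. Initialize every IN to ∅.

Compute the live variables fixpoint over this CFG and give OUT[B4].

Answer: {b}

Derivation:
Fixpoint table:
  B0: | IN={a, d} | OUT={b, c}
  B1: | IN={b, c} | OUT={b, c, e}
  B2: | IN={b, c, e} | OUT={b, c}
  B3: | IN={b, c} | OUT={b, c, f}
  B4: | IN={b, c, f} | OUT={b}
  B5: | IN={b} | OUT={}

Merge at B4: OUT[B4] = IN[B5] = {b}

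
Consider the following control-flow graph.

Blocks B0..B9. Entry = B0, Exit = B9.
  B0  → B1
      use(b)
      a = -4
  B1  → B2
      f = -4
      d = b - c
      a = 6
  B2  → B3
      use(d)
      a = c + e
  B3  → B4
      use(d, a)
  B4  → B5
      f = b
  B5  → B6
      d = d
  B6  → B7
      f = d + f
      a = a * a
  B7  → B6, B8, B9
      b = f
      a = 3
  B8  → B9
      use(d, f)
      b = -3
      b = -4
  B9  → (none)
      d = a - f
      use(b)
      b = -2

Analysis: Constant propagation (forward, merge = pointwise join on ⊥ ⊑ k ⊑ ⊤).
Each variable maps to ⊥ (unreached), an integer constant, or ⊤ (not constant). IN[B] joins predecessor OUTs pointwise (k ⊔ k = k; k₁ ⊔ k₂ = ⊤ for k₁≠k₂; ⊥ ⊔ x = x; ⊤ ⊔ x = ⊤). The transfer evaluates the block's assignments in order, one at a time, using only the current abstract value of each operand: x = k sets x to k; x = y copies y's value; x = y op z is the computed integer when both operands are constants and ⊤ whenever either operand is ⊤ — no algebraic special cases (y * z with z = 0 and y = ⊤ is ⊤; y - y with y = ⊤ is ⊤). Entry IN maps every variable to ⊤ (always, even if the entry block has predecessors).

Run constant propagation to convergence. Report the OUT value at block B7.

Answer: {a: 3, b: ⊤, c: ⊤, d: ⊤, e: ⊤, f: ⊤}

Derivation:
Converged values:
  B0:  IN=(all ⊤)  OUT={a:-4; rest ⊤}
  B1:  IN={a:-4; rest ⊤}  OUT={a:6, f:-4; rest ⊤}
  B2:  IN={a:6, f:-4; rest ⊤}  OUT={f:-4; rest ⊤}
  B3:  IN={f:-4; rest ⊤}  OUT={f:-4; rest ⊤}
  B4:  IN={f:-4; rest ⊤}  OUT=(all ⊤)
  B5:  IN=(all ⊤)  OUT=(all ⊤)
  B6:  IN=(all ⊤)  OUT=(all ⊤)
  B7:  IN=(all ⊤)  OUT={a:3; rest ⊤}
  B8:  IN={a:3; rest ⊤}  OUT={a:3, b:-4; rest ⊤}
  B9:  IN={a:3; rest ⊤}  OUT={a:3, b:-2; rest ⊤}

Merge at B7: IN[B7] = OUT[B6] = {a: ⊤, b: ⊤, c: ⊤, d: ⊤, e: ⊤, f: ⊤}
Applying B7's transfer function to that IN value gives OUT[B7] (row B7 above).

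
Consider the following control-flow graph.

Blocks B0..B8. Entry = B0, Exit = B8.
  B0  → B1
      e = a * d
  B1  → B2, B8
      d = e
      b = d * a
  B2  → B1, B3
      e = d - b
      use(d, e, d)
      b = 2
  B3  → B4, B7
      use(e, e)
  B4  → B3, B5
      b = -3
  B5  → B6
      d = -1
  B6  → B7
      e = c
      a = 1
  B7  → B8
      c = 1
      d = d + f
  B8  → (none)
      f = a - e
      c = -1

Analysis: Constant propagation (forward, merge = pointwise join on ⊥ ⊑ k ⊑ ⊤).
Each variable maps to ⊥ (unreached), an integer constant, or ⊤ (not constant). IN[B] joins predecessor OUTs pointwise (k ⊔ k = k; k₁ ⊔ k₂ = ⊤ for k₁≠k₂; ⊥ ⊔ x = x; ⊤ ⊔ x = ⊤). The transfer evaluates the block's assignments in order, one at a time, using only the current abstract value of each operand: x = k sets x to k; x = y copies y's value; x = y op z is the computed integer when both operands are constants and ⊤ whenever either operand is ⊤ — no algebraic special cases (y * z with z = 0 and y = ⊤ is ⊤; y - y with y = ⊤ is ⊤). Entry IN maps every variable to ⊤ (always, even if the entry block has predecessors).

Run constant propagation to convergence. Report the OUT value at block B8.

Fixpoint table:
  B0: | IN=(all ⊤) | OUT=(all ⊤)
  B1: | IN=(all ⊤) | OUT=(all ⊤)
  B2: | IN=(all ⊤) | OUT={b:2; rest ⊤}
  B3: | IN=(all ⊤) | OUT=(all ⊤)
  B4: | IN=(all ⊤) | OUT={b:-3; rest ⊤}
  B5: | IN={b:-3; rest ⊤} | OUT={b:-3, d:-1; rest ⊤}
  B6: | IN={b:-3, d:-1; rest ⊤} | OUT={a:1, b:-3, d:-1; rest ⊤}
  B7: | IN=(all ⊤) | OUT={c:1; rest ⊤}
  B8: | IN=(all ⊤) | OUT={c:-1; rest ⊤}

Merge at B8: IN[B8] = OUT[B1] ⊔ OUT[B7] = {a: ⊤, b: ⊤, c: ⊤, d: ⊤, e: ⊤, f: ⊤}
Applying B8's transfer function to that IN value gives OUT[B8] (row B8 above).

Answer: {a: ⊤, b: ⊤, c: -1, d: ⊤, e: ⊤, f: ⊤}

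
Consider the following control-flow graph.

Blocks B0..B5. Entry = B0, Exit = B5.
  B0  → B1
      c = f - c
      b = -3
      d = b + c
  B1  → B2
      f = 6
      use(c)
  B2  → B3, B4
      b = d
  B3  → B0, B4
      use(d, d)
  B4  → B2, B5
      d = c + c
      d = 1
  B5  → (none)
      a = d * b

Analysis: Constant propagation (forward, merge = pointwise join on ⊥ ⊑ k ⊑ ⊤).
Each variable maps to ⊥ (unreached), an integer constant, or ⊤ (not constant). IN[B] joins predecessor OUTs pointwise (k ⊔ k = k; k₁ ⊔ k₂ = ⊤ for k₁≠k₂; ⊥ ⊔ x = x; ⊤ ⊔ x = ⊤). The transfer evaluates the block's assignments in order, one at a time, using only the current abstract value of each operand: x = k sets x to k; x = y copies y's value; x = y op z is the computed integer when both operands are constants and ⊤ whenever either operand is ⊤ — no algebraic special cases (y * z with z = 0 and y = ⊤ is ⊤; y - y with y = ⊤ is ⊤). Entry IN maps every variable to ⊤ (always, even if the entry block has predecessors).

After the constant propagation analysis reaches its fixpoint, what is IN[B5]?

Per-block solution:
  B0:   IN=(all ⊤)   OUT={b:-3; rest ⊤}
  B1:   IN={b:-3; rest ⊤}   OUT={b:-3, f:6; rest ⊤}
  B2:   IN={f:6; rest ⊤}   OUT={f:6; rest ⊤}
  B3:   IN={f:6; rest ⊤}   OUT={f:6; rest ⊤}
  B4:   IN={f:6; rest ⊤}   OUT={d:1, f:6; rest ⊤}
  B5:   IN={d:1, f:6; rest ⊤}   OUT={d:1, f:6; rest ⊤}

Merge at B5: IN[B5] = OUT[B4] = {a: ⊤, b: ⊤, c: ⊤, d: 1, e: ⊤, f: 6}

Answer: {a: ⊤, b: ⊤, c: ⊤, d: 1, e: ⊤, f: 6}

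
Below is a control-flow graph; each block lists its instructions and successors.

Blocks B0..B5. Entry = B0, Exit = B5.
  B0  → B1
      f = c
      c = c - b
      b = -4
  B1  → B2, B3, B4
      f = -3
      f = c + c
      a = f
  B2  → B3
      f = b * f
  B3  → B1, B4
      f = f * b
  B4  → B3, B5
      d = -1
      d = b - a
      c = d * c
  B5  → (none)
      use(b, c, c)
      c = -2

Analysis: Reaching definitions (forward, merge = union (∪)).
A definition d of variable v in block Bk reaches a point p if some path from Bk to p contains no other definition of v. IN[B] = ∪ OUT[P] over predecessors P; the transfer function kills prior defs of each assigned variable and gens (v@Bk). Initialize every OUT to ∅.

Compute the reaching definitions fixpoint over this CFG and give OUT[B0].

Answer: {b@B0, c@B0, f@B0}

Trace:
Per-block solution:
  B0: | IN={} | OUT={b@B0, c@B0, f@B0}
  B1: | IN={a@B1, b@B0, c@B0, c@B4, d@B4, f@B0, f@B3} | OUT={a@B1, b@B0, c@B0, c@B4, d@B4, f@B1}
  B2: | IN={a@B1, b@B0, c@B0, c@B4, d@B4, f@B1} | OUT={a@B1, b@B0, c@B0, c@B4, d@B4, f@B2}
  B3: | IN={a@B1, b@B0, c@B0, c@B4, d@B4, f@B1, f@B2, f@B3} | OUT={a@B1, b@B0, c@B0, c@B4, d@B4, f@B3}
  B4: | IN={a@B1, b@B0, c@B0, c@B4, d@B4, f@B1, f@B3} | OUT={a@B1, b@B0, c@B4, d@B4, f@B1, f@B3}
  B5: | IN={a@B1, b@B0, c@B4, d@B4, f@B1, f@B3} | OUT={a@B1, b@B0, c@B5, d@B4, f@B1, f@B3}

B0 is the boundary node: IN[B0] = {}
Applying B0's transfer function to that IN value gives OUT[B0] (row B0 above).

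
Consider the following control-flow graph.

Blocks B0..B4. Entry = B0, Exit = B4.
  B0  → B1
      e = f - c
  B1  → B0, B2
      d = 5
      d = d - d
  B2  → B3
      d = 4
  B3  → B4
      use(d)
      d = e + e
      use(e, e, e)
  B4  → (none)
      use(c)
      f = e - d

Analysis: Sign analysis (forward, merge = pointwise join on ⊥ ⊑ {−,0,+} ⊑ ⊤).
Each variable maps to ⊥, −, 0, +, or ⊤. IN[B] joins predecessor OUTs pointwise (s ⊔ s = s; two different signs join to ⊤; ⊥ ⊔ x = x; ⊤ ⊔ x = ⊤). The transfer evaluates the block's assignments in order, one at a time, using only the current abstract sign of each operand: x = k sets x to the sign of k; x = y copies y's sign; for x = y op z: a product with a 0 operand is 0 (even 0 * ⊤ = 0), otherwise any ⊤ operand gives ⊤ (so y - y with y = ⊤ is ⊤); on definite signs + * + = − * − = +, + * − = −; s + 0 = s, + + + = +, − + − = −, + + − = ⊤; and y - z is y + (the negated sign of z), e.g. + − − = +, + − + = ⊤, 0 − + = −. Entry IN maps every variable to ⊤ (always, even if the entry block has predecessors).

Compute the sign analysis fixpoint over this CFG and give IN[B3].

Answer: {a: ⊤, b: ⊤, c: ⊤, d: +, e: ⊤, f: ⊤}

Trace:
Fixpoint table:
  B0:  IN=(all ⊤)  OUT=(all ⊤)
  B1:  IN=(all ⊤)  OUT=(all ⊤)
  B2:  IN=(all ⊤)  OUT={d:+; rest ⊤}
  B3:  IN={d:+; rest ⊤}  OUT=(all ⊤)
  B4:  IN=(all ⊤)  OUT=(all ⊤)

Merge at B3: IN[B3] = OUT[B2] = {a: ⊤, b: ⊤, c: ⊤, d: +, e: ⊤, f: ⊤}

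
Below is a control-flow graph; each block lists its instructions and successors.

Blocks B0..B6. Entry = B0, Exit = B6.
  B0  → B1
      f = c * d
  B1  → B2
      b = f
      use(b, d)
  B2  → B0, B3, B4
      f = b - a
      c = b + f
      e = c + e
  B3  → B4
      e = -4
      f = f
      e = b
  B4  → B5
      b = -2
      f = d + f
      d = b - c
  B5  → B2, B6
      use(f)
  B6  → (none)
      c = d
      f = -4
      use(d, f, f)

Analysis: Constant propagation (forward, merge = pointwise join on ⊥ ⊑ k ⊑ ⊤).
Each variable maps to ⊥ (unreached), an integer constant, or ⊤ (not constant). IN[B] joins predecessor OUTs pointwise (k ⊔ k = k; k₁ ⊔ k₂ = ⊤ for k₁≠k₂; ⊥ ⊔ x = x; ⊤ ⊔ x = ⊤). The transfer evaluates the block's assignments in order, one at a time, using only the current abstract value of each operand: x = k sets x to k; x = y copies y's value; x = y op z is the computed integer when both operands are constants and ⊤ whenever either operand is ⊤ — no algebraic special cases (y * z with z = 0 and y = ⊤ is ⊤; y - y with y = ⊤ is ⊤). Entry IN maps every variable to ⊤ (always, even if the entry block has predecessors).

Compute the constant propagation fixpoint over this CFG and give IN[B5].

Fixpoint table:
  B0:  IN=(all ⊤)  OUT=(all ⊤)
  B1:  IN=(all ⊤)  OUT=(all ⊤)
  B2:  IN=(all ⊤)  OUT=(all ⊤)
  B3:  IN=(all ⊤)  OUT=(all ⊤)
  B4:  IN=(all ⊤)  OUT={b:-2; rest ⊤}
  B5:  IN={b:-2; rest ⊤}  OUT={b:-2; rest ⊤}
  B6:  IN={b:-2; rest ⊤}  OUT={b:-2, f:-4; rest ⊤}

Merge at B5: IN[B5] = OUT[B4] = {a: ⊤, b: -2, c: ⊤, d: ⊤, e: ⊤, f: ⊤}

Answer: {a: ⊤, b: -2, c: ⊤, d: ⊤, e: ⊤, f: ⊤}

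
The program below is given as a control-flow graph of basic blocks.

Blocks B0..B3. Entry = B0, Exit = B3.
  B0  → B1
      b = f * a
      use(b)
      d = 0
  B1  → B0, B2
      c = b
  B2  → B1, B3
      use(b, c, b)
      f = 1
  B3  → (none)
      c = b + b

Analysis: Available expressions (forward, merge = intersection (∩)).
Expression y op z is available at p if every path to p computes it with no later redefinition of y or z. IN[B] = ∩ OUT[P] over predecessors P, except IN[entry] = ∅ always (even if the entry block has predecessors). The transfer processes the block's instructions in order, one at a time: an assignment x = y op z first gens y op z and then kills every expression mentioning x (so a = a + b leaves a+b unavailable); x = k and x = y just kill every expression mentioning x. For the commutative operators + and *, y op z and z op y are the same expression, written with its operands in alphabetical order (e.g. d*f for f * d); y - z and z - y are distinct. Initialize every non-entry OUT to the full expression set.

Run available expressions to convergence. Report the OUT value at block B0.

Answer: {a*f}

Working:
Per-block solution:
  B0:  IN={}  OUT={a*f}
  B1:  IN={}  OUT={}
  B2:  IN={}  OUT={}
  B3:  IN={}  OUT={b+b}

Merge at B0 (entry node, so the boundary value {} is joined with the incoming edge(s)): IN[B0] = {} ∩ OUT[B1] = {}
Applying B0's transfer function to that IN value gives OUT[B0] (row B0 above).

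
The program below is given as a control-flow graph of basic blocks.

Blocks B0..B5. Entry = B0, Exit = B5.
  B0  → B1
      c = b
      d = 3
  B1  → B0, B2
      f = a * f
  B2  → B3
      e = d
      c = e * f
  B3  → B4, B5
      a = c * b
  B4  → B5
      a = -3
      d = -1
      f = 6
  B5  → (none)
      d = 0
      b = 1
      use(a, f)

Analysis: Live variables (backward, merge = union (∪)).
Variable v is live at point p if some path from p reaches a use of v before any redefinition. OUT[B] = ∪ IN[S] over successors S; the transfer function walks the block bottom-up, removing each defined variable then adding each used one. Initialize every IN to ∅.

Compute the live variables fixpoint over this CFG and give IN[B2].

Per-block solution:
  B0: | IN={a, b, f} | OUT={a, b, d, f}
  B1: | IN={a, b, d, f} | OUT={a, b, d, f}
  B2: | IN={b, d, f} | OUT={b, c, f}
  B3: | IN={b, c, f} | OUT={a, f}
  B4: | IN={} | OUT={a, f}
  B5: | IN={a, f} | OUT={}

Merge at B2: OUT[B2] = IN[B3] = {b, c, f}
Applying B2's transfer function to that OUT value gives IN[B2] (row B2 above).

Answer: {b, d, f}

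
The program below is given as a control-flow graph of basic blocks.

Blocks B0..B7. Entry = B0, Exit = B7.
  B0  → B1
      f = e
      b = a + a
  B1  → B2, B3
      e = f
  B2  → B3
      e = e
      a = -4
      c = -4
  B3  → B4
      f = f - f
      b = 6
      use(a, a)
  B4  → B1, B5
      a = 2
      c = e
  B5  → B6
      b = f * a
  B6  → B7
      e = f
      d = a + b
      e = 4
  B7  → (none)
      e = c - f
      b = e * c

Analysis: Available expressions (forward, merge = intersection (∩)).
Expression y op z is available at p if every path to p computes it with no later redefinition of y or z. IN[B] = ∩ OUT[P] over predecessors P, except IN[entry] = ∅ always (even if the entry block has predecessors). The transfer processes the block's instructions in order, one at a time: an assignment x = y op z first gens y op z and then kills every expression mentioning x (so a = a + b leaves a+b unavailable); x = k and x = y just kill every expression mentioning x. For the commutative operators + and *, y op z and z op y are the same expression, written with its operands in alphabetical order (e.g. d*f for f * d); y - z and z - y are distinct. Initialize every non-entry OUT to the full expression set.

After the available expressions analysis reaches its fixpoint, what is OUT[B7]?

Answer: {a*f, c*e, c-f}

Working:
Converged values:
  B0:  IN={}  OUT={a+a}
  B1:  IN={}  OUT={}
  B2:  IN={}  OUT={}
  B3:  IN={}  OUT={}
  B4:  IN={}  OUT={}
  B5:  IN={}  OUT={a*f}
  B6:  IN={a*f}  OUT={a*f, a+b}
  B7:  IN={a*f, a+b}  OUT={a*f, c*e, c-f}

Merge at B7: IN[B7] = OUT[B6] = {a*f, a+b}
Applying B7's transfer function to that IN value gives OUT[B7] (row B7 above).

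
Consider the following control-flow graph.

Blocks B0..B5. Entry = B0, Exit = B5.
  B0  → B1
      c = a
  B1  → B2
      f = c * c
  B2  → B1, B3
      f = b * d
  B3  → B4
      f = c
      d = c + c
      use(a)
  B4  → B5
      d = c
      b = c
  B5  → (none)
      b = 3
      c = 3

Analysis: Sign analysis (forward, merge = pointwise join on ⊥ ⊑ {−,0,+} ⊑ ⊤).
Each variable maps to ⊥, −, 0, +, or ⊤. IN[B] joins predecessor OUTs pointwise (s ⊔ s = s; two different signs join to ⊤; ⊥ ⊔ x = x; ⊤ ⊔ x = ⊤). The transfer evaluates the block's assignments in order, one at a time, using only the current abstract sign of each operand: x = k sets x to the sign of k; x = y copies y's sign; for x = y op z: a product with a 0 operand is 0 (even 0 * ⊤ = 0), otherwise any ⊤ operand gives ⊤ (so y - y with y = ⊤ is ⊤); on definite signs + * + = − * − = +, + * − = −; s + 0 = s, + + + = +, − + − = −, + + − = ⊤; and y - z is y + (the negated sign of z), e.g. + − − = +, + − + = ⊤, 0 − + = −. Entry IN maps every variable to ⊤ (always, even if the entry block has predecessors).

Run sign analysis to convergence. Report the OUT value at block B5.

Answer: {a: ⊤, b: +, c: +, d: ⊤, e: ⊤, f: ⊤}

Trace:
Converged values:
  B0:  IN=(all ⊤)  OUT=(all ⊤)
  B1:  IN=(all ⊤)  OUT=(all ⊤)
  B2:  IN=(all ⊤)  OUT=(all ⊤)
  B3:  IN=(all ⊤)  OUT=(all ⊤)
  B4:  IN=(all ⊤)  OUT=(all ⊤)
  B5:  IN=(all ⊤)  OUT={b:+, c:+; rest ⊤}

Merge at B5: IN[B5] = OUT[B4] = {a: ⊤, b: ⊤, c: ⊤, d: ⊤, e: ⊤, f: ⊤}
Applying B5's transfer function to that IN value gives OUT[B5] (row B5 above).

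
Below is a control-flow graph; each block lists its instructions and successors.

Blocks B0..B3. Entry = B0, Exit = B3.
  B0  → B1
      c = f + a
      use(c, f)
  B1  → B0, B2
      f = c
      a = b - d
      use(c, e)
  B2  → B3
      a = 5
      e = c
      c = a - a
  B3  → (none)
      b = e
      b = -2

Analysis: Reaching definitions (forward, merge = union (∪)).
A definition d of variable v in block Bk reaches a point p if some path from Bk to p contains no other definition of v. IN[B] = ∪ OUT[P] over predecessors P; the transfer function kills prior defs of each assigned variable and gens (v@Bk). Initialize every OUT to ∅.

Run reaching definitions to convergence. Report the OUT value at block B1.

Answer: {a@B1, c@B0, f@B1}

Derivation:
Fixpoint table:
  B0: | IN={a@B1, c@B0, f@B1} | OUT={a@B1, c@B0, f@B1}
  B1: | IN={a@B1, c@B0, f@B1} | OUT={a@B1, c@B0, f@B1}
  B2: | IN={a@B1, c@B0, f@B1} | OUT={a@B2, c@B2, e@B2, f@B1}
  B3: | IN={a@B2, c@B2, e@B2, f@B1} | OUT={a@B2, b@B3, c@B2, e@B2, f@B1}

Merge at B1: IN[B1] = OUT[B0] = {a@B1, c@B0, f@B1}
Applying B1's transfer function to that IN value gives OUT[B1] (row B1 above).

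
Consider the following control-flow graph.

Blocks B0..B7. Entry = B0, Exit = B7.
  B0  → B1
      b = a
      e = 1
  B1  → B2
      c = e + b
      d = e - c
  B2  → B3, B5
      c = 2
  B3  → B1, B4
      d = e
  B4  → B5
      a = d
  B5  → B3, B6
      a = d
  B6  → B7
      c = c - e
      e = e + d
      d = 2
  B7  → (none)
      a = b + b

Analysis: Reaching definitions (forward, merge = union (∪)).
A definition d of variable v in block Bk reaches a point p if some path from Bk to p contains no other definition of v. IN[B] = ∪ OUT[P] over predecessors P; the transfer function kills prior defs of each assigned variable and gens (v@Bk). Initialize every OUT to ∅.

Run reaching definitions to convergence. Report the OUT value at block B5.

Per-block solution:
  B0:   IN={}   OUT={b@B0, e@B0}
  B1:   IN={a@B5, b@B0, c@B2, d@B3, e@B0}   OUT={a@B5, b@B0, c@B1, d@B1, e@B0}
  B2:   IN={a@B5, b@B0, c@B1, d@B1, e@B0}   OUT={a@B5, b@B0, c@B2, d@B1, e@B0}
  B3:   IN={a@B5, b@B0, c@B2, d@B1, d@B3, e@B0}   OUT={a@B5, b@B0, c@B2, d@B3, e@B0}
  B4:   IN={a@B5, b@B0, c@B2, d@B3, e@B0}   OUT={a@B4, b@B0, c@B2, d@B3, e@B0}
  B5:   IN={a@B4, a@B5, b@B0, c@B2, d@B1, d@B3, e@B0}   OUT={a@B5, b@B0, c@B2, d@B1, d@B3, e@B0}
  B6:   IN={a@B5, b@B0, c@B2, d@B1, d@B3, e@B0}   OUT={a@B5, b@B0, c@B6, d@B6, e@B6}
  B7:   IN={a@B5, b@B0, c@B6, d@B6, e@B6}   OUT={a@B7, b@B0, c@B6, d@B6, e@B6}

Merge at B5: IN[B5] = OUT[B2] ⊔ OUT[B4] = {a@B4, a@B5, b@B0, c@B2, d@B1, d@B3, e@B0}
Applying B5's transfer function to that IN value gives OUT[B5] (row B5 above).

Answer: {a@B5, b@B0, c@B2, d@B1, d@B3, e@B0}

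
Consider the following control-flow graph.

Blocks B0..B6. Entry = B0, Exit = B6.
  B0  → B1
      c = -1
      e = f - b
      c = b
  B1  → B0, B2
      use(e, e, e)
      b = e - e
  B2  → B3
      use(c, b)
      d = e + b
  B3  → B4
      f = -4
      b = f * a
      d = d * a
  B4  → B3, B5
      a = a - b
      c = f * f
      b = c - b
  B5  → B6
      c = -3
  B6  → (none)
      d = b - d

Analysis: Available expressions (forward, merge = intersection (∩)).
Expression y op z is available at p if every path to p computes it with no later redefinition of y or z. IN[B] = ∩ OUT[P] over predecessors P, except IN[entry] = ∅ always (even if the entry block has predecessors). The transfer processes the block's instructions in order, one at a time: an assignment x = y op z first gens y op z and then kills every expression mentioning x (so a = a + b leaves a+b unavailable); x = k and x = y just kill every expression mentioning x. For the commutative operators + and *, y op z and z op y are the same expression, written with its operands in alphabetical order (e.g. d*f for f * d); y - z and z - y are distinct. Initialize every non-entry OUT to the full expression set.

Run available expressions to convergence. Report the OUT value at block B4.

Answer: {e-e, f*f}

Trace:
Converged values:
  B0:  IN={}  OUT={f-b}
  B1:  IN={f-b}  OUT={e-e}
  B2:  IN={e-e}  OUT={b+e, e-e}
  B3:  IN={e-e}  OUT={a*f, e-e}
  B4:  IN={a*f, e-e}  OUT={e-e, f*f}
  B5:  IN={e-e, f*f}  OUT={e-e, f*f}
  B6:  IN={e-e, f*f}  OUT={e-e, f*f}

Merge at B4: IN[B4] = OUT[B3] = {a*f, e-e}
Applying B4's transfer function to that IN value gives OUT[B4] (row B4 above).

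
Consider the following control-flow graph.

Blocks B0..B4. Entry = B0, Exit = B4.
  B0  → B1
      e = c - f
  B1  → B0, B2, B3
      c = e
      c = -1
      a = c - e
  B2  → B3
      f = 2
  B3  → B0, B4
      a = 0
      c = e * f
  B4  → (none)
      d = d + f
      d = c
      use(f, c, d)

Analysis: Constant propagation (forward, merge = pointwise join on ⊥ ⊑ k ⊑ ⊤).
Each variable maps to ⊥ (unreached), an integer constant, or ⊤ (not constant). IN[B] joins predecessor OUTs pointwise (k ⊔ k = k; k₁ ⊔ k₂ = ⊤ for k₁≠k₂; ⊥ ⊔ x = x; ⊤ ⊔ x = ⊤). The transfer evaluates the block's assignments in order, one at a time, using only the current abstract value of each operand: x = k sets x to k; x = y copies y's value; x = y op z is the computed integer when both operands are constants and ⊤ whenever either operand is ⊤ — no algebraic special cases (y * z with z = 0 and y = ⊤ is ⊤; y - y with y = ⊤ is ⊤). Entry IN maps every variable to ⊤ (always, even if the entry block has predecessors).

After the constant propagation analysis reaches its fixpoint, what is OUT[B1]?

Per-block solution:
  B0:   IN=(all ⊤)   OUT=(all ⊤)
  B1:   IN=(all ⊤)   OUT={c:-1; rest ⊤}
  B2:   IN={c:-1; rest ⊤}   OUT={c:-1, f:2; rest ⊤}
  B3:   IN={c:-1; rest ⊤}   OUT={a:0; rest ⊤}
  B4:   IN={a:0; rest ⊤}   OUT={a:0; rest ⊤}

Merge at B1: IN[B1] = OUT[B0] = {a: ⊤, b: ⊤, c: ⊤, d: ⊤, e: ⊤, f: ⊤}
Applying B1's transfer function to that IN value gives OUT[B1] (row B1 above).

Answer: {a: ⊤, b: ⊤, c: -1, d: ⊤, e: ⊤, f: ⊤}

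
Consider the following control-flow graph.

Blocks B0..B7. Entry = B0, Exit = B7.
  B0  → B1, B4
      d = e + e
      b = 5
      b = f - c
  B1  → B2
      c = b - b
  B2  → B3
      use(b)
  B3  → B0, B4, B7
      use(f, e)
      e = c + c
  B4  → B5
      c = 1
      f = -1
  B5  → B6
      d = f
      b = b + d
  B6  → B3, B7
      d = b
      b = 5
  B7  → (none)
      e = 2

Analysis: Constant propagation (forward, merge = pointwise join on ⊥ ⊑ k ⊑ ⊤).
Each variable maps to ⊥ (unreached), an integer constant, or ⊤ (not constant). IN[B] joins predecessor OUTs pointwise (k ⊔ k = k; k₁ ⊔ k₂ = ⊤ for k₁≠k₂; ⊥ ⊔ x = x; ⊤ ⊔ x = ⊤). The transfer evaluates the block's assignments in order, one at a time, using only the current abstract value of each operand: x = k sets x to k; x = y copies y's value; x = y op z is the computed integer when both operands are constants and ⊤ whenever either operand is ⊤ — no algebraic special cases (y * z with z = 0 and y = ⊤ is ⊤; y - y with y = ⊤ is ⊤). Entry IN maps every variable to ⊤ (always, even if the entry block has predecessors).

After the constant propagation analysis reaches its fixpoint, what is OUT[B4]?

Answer: {a: ⊤, b: ⊤, c: 1, d: ⊤, e: ⊤, f: -1}

Trace:
Fixpoint table:
  B0: | IN=(all ⊤) | OUT=(all ⊤)
  B1: | IN=(all ⊤) | OUT=(all ⊤)
  B2: | IN=(all ⊤) | OUT=(all ⊤)
  B3: | IN=(all ⊤) | OUT=(all ⊤)
  B4: | IN=(all ⊤) | OUT={c:1, f:-1; rest ⊤}
  B5: | IN={c:1, f:-1; rest ⊤} | OUT={c:1, d:-1, f:-1; rest ⊤}
  B6: | IN={c:1, d:-1, f:-1; rest ⊤} | OUT={b:5, c:1, f:-1; rest ⊤}
  B7: | IN=(all ⊤) | OUT={e:2; rest ⊤}

Merge at B4: IN[B4] = OUT[B0] ⊔ OUT[B3] = {a: ⊤, b: ⊤, c: ⊤, d: ⊤, e: ⊤, f: ⊤}
Applying B4's transfer function to that IN value gives OUT[B4] (row B4 above).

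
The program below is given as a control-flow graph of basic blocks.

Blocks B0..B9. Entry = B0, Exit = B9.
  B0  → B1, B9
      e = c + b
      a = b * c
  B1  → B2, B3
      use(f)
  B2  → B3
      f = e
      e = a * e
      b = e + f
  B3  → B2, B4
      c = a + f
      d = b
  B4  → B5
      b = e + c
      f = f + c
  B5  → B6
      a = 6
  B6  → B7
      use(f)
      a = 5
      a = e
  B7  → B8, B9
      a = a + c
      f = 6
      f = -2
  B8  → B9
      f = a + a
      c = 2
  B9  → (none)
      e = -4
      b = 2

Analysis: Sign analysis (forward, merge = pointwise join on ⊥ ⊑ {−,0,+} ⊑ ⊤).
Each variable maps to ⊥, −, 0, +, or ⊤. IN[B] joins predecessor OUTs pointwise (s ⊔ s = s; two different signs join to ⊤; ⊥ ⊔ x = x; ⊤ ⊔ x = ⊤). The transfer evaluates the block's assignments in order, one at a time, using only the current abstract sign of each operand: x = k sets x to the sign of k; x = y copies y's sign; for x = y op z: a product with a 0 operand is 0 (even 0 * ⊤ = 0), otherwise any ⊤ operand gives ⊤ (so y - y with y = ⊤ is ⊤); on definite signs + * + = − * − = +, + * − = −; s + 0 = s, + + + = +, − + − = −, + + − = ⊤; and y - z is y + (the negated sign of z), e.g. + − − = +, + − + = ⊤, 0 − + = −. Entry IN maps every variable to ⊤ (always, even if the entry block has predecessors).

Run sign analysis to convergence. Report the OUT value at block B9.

Converged values:
  B0: | IN=(all ⊤) | OUT=(all ⊤)
  B1: | IN=(all ⊤) | OUT=(all ⊤)
  B2: | IN=(all ⊤) | OUT=(all ⊤)
  B3: | IN=(all ⊤) | OUT=(all ⊤)
  B4: | IN=(all ⊤) | OUT=(all ⊤)
  B5: | IN=(all ⊤) | OUT={a:+; rest ⊤}
  B6: | IN={a:+; rest ⊤} | OUT=(all ⊤)
  B7: | IN=(all ⊤) | OUT={f:-; rest ⊤}
  B8: | IN={f:-; rest ⊤} | OUT={c:+; rest ⊤}
  B9: | IN=(all ⊤) | OUT={b:+, e:-; rest ⊤}

Merge at B9: IN[B9] = OUT[B0] ⊔ OUT[B7] ⊔ OUT[B8] = {a: ⊤, b: ⊤, c: ⊤, d: ⊤, e: ⊤, f: ⊤}
Applying B9's transfer function to that IN value gives OUT[B9] (row B9 above).

Answer: {a: ⊤, b: +, c: ⊤, d: ⊤, e: -, f: ⊤}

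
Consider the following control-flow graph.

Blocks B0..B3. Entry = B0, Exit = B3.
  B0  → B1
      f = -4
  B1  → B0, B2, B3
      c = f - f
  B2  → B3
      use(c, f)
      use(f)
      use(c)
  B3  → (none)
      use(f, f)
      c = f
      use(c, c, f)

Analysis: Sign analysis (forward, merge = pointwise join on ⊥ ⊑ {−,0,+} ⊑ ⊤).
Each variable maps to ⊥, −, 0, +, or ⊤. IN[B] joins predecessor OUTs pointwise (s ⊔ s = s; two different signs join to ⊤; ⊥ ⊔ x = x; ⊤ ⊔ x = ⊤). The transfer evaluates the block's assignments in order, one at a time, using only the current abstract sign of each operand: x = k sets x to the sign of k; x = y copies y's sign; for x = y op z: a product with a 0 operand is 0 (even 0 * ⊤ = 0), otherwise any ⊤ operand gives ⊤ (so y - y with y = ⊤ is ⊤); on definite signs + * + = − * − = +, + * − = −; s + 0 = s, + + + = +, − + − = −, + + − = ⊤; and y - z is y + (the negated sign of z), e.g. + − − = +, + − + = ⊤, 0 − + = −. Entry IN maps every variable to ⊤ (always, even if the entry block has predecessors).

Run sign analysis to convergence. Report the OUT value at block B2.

Fixpoint table:
  B0:   IN=(all ⊤)   OUT={f:-; rest ⊤}
  B1:   IN={f:-; rest ⊤}   OUT={f:-; rest ⊤}
  B2:   IN={f:-; rest ⊤}   OUT={f:-; rest ⊤}
  B3:   IN={f:-; rest ⊤}   OUT={c:-, f:-; rest ⊤}

Merge at B2: IN[B2] = OUT[B1] = {a: ⊤, b: ⊤, c: ⊤, d: ⊤, e: ⊤, f: -}
Applying B2's transfer function to that IN value gives OUT[B2] (row B2 above).

Answer: {a: ⊤, b: ⊤, c: ⊤, d: ⊤, e: ⊤, f: -}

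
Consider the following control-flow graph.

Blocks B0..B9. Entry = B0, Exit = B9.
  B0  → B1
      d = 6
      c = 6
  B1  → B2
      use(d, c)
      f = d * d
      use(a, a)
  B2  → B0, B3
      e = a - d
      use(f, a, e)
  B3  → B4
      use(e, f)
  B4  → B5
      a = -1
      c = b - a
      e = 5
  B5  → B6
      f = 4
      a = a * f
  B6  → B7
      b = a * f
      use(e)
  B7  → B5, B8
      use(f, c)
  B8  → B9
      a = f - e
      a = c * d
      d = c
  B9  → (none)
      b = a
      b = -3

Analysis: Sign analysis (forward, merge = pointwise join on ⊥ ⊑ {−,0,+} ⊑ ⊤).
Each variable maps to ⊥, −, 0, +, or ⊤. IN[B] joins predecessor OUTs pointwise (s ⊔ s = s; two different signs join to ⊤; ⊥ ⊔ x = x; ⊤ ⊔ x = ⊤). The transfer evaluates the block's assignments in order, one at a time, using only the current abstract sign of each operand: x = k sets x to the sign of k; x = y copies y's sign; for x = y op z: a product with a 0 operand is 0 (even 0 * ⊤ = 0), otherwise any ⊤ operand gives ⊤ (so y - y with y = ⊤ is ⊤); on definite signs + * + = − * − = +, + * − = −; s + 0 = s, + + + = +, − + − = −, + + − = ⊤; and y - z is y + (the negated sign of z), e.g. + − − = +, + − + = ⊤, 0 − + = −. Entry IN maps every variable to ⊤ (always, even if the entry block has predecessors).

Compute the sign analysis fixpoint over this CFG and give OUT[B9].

Fixpoint table:
  B0:  IN=(all ⊤)  OUT={c:+, d:+; rest ⊤}
  B1:  IN={c:+, d:+; rest ⊤}  OUT={c:+, d:+, f:+; rest ⊤}
  B2:  IN={c:+, d:+, f:+; rest ⊤}  OUT={c:+, d:+, f:+; rest ⊤}
  B3:  IN={c:+, d:+, f:+; rest ⊤}  OUT={c:+, d:+, f:+; rest ⊤}
  B4:  IN={c:+, d:+, f:+; rest ⊤}  OUT={a:-, d:+, e:+, f:+; rest ⊤}
  B5:  IN={a:-, d:+, e:+, f:+; rest ⊤}  OUT={a:-, d:+, e:+, f:+; rest ⊤}
  B6:  IN={a:-, d:+, e:+, f:+; rest ⊤}  OUT={a:-, b:-, d:+, e:+, f:+; rest ⊤}
  B7:  IN={a:-, b:-, d:+, e:+, f:+; rest ⊤}  OUT={a:-, b:-, d:+, e:+, f:+; rest ⊤}
  B8:  IN={a:-, b:-, d:+, e:+, f:+; rest ⊤}  OUT={b:-, e:+, f:+; rest ⊤}
  B9:  IN={b:-, e:+, f:+; rest ⊤}  OUT={b:-, e:+, f:+; rest ⊤}

Merge at B9: IN[B9] = OUT[B8] = {a: ⊤, b: -, c: ⊤, d: ⊤, e: +, f: +}
Applying B9's transfer function to that IN value gives OUT[B9] (row B9 above).

Answer: {a: ⊤, b: -, c: ⊤, d: ⊤, e: +, f: +}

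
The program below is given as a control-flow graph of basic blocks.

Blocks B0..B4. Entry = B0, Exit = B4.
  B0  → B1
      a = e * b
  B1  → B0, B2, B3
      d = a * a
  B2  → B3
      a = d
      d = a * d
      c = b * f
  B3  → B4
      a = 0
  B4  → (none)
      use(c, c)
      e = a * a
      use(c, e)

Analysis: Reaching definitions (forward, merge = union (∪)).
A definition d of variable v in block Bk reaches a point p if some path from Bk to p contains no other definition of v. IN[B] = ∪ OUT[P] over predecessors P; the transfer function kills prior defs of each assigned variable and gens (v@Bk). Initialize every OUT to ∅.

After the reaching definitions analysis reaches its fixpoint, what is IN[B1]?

Per-block solution:
  B0:  IN={a@B0, d@B1}  OUT={a@B0, d@B1}
  B1:  IN={a@B0, d@B1}  OUT={a@B0, d@B1}
  B2:  IN={a@B0, d@B1}  OUT={a@B2, c@B2, d@B2}
  B3:  IN={a@B0, a@B2, c@B2, d@B1, d@B2}  OUT={a@B3, c@B2, d@B1, d@B2}
  B4:  IN={a@B3, c@B2, d@B1, d@B2}  OUT={a@B3, c@B2, d@B1, d@B2, e@B4}

Merge at B1: IN[B1] = OUT[B0] = {a@B0, d@B1}

Answer: {a@B0, d@B1}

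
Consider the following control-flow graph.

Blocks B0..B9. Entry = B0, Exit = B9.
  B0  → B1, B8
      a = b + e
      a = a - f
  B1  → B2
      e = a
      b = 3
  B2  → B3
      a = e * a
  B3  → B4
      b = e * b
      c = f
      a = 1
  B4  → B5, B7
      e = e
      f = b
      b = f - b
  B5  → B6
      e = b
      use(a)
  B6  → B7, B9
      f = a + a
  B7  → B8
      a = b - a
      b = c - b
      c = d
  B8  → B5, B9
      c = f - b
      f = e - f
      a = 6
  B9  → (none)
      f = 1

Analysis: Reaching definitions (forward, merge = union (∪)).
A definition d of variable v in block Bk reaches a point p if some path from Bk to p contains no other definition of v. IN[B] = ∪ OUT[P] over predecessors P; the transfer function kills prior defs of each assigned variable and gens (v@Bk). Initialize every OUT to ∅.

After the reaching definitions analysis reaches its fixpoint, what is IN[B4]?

Answer: {a@B3, b@B3, c@B3, e@B1}

Trace:
Converged values:
  B0:   IN={}   OUT={a@B0}
  B1:   IN={a@B0}   OUT={a@B0, b@B1, e@B1}
  B2:   IN={a@B0, b@B1, e@B1}   OUT={a@B2, b@B1, e@B1}
  B3:   IN={a@B2, b@B1, e@B1}   OUT={a@B3, b@B3, c@B3, e@B1}
  B4:   IN={a@B3, b@B3, c@B3, e@B1}   OUT={a@B3, b@B4, c@B3, e@B4, f@B4}
  B5:   IN={a@B3, a@B8, b@B4, b@B7, c@B3, c@B8, e@B4, e@B5, f@B4, f@B8}   OUT={a@B3, a@B8, b@B4, b@B7, c@B3, c@B8, e@B5, f@B4, f@B8}
  B6:   IN={a@B3, a@B8, b@B4, b@B7, c@B3, c@B8, e@B5, f@B4, f@B8}   OUT={a@B3, a@B8, b@B4, b@B7, c@B3, c@B8, e@B5, f@B6}
  B7:   IN={a@B3, a@B8, b@B4, b@B7, c@B3, c@B8, e@B4, e@B5, f@B4, f@B6}   OUT={a@B7, b@B7, c@B7, e@B4, e@B5, f@B4, f@B6}
  B8:   IN={a@B0, a@B7, b@B7, c@B7, e@B4, e@B5, f@B4, f@B6}   OUT={a@B8, b@B7, c@B8, e@B4, e@B5, f@B8}
  B9:   IN={a@B3, a@B8, b@B4, b@B7, c@B3, c@B8, e@B4, e@B5, f@B6, f@B8}   OUT={a@B3, a@B8, b@B4, b@B7, c@B3, c@B8, e@B4, e@B5, f@B9}

Merge at B4: IN[B4] = OUT[B3] = {a@B3, b@B3, c@B3, e@B1}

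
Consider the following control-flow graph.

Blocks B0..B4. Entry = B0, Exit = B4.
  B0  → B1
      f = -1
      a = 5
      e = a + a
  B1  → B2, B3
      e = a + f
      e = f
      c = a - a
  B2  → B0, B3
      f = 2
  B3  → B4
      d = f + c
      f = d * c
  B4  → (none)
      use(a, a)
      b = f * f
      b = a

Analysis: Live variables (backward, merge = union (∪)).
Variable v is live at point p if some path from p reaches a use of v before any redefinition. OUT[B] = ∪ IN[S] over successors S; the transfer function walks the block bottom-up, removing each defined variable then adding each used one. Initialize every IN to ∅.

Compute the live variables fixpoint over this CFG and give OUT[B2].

Converged values:
  B0:  IN={}  OUT={a, f}
  B1:  IN={a, f}  OUT={a, c, f}
  B2:  IN={a, c}  OUT={a, c, f}
  B3:  IN={a, c, f}  OUT={a, f}
  B4:  IN={a, f}  OUT={}

Merge at B2: OUT[B2] = IN[B0] ⊔ IN[B3] = {a, c, f}

Answer: {a, c, f}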